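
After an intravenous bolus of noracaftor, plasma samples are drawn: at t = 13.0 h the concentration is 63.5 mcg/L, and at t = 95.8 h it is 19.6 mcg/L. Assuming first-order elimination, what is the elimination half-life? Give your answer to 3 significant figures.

48.8 hours

k = ln(C₁/C₂) / (t₂ − t₁) = ln(63.5/19.6) / (95.8 − 13.0)
  = 1.176 / 82.80 = 0.01420 h⁻¹
t½ = ln 2 / k = ln 2 / 0.01420 ≈ 48.8 hours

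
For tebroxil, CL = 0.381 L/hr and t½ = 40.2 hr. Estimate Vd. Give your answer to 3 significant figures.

22.1 L

k = ln 2 / t½ = ln 2 / 40.2 = 0.01724 hr⁻¹
V = CL / k = 0.381 / 0.01724 ≈ 22.1 L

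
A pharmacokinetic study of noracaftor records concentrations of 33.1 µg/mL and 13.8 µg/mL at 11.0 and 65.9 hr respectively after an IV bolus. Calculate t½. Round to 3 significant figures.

43.5 hours

k = ln(C₁/C₂) / (t₂ − t₁) = ln(33.1/13.8) / (65.9 − 11.0)
  = 0.8749 / 54.90 = 0.01594 hr⁻¹
t½ = ln 2 / k = ln 2 / 0.01594 ≈ 43.5 hours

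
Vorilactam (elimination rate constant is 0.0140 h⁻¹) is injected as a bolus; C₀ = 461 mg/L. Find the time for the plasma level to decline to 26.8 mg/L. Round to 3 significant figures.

203 hours

C(t) = C₀ e^(−kt)  ⇒  t = ln(C₀/C) / k
t = ln(461/26.8) / 0.01400 = 2.845 / 0.01400 ≈ 203 hours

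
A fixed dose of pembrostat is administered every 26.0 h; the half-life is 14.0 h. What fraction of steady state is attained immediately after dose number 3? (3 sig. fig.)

0.979

k = ln 2 / 14.0 = 0.04951 h⁻¹
f_n = 1 − e^(−nkτ) = 1 − e^(−3 × 0.04951 × 26.0) = 1 − e^(−3.862) = 1 − 0.02103 ≈ 0.979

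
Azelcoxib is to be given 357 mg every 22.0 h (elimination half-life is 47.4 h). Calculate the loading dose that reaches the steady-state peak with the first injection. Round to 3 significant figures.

k = ln 2 / 47.4 = 0.01462 h⁻¹
Accumulation ratio R = 1 / (1 − e^(−kτ)) = 1 / (1 − e^(−0.01462×22.0)) = 1 / (1 − 0.7249) = 3.635
Loading dose = maintenance dose × R = 357 × 3.635 ≈ 1300 mg

1300 mg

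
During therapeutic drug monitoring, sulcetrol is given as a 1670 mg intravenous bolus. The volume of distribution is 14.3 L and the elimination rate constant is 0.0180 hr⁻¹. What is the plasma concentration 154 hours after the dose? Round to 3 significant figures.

7.30 µg/mL

C₀ = dose / V = 1670 / 14.3 = 116.8 µg/mL
C(t) = C₀ e^(−kt) = 116.8 × e^(−0.01800 × 154) = 116.8 × e^(−2.772) = 116.8 × 0.06254 ≈ 7.30 µg/mL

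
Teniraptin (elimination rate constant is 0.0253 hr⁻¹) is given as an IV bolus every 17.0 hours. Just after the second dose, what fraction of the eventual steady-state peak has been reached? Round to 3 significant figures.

f_n = 1 − e^(−nkτ) = 1 − e^(−2 × 0.02530 × 17.0) = 1 − e^(−0.8602) = 1 − 0.4231 ≈ 0.577

0.577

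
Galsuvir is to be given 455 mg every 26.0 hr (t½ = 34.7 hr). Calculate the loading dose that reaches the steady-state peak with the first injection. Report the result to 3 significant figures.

k = ln 2 / 34.7 = 0.01998 hr⁻¹
Accumulation ratio R = 1 / (1 − e^(−kτ)) = 1 / (1 − e^(−0.01998×26.0)) = 1 / (1 − 0.5949) = 2.469
Loading dose = maintenance dose × R = 455 × 2.469 ≈ 1120 mg

1120 mg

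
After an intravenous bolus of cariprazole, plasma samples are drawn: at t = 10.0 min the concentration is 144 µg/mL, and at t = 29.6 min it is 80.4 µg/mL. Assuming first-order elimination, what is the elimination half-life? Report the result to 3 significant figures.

k = ln(C₁/C₂) / (t₂ − t₁) = ln(144/80.4) / (29.6 − 10.0)
  = 0.5828 / 19.60 = 0.02973 min⁻¹
t½ = ln 2 / k = ln 2 / 0.02973 ≈ 23.3 minutes

23.3 minutes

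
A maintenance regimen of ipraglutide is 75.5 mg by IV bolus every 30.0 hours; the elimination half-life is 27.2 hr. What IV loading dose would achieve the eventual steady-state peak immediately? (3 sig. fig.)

141 mg

k = ln 2 / 27.2 = 0.02548 hr⁻¹
Accumulation ratio R = 1 / (1 − e^(−kτ)) = 1 / (1 − e^(−0.02548×30.0)) = 1 / (1 − 0.4656) = 1.871
Loading dose = maintenance dose × R = 75.5 × 1.871 ≈ 141 mg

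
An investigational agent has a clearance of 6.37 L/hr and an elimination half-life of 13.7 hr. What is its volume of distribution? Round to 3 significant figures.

k = ln 2 / t½ = ln 2 / 13.7 = 0.05059 hr⁻¹
V = CL / k = 6.37 / 0.05059 ≈ 126 L

126 L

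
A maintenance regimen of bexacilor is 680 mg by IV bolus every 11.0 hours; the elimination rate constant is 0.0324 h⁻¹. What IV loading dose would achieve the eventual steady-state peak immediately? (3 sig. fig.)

2270 mg

Accumulation ratio R = 1 / (1 − e^(−kτ)) = 1 / (1 − e^(−0.03240×11.0)) = 1 / (1 − 0.7002) = 3.335
Loading dose = maintenance dose × R = 680 × 3.335 ≈ 2270 mg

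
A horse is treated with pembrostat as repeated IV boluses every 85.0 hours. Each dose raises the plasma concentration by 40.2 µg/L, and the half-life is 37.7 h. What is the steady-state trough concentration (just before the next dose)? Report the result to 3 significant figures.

10.7 µg/L

k = ln 2 / 37.7 = 0.01839 h⁻¹
Fraction remaining after one interval: e^(−kτ) = e^(−0.01839 × 85.0) = 0.2095
R = 1 / (1 − 0.2095) = 1.265
Css,max = 40.2 × 1.265 = 50.86 µg/L
Css,min = Css,max × e^(−kτ) = 50.86 × 0.2095 ≈ 10.7 µg/L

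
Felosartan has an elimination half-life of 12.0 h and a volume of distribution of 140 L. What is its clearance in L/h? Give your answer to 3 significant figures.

8.09 L/h

k = ln 2 / t½ = ln 2 / 12.0 = 0.05776 h⁻¹
CL = k · V = 0.05776 × 140 ≈ 8.09 L/h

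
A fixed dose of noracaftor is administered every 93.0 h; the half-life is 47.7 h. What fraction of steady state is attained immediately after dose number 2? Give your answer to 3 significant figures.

0.933

k = ln 2 / 47.7 = 0.01453 h⁻¹
f_n = 1 − e^(−nkτ) = 1 − e^(−2 × 0.01453 × 93.0) = 1 − e^(−2.703) = 1 − 0.06702 ≈ 0.933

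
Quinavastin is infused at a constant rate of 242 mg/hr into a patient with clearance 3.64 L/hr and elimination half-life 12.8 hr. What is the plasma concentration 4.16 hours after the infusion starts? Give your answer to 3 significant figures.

Css = rate / CL = 242 / 3.64 = 66.48 mg/L
k = ln 2 / 12.8 = 0.05415 hr⁻¹
C(t) = Css (1 − e^(−kt)) = 66.48 × (1 − e^(−0.2253)) = 66.48 × 0.2017 ≈ 13.4 mg/L

13.4 mg/L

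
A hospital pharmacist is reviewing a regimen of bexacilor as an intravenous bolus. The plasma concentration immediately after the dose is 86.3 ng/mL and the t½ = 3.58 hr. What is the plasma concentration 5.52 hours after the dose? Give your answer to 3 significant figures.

29.6 ng/mL

k = ln 2 / 3.58 = 0.1936 hr⁻¹
C(t) = C₀ e^(−kt) = 86.3 × e^(−0.1936 × 5.52) = 86.3 × e^(−1.069) = 86.3 × 0.3434 ≈ 29.6 ng/mL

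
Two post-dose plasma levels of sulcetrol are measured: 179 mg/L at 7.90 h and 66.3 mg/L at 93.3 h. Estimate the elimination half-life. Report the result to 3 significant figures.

59.6 hours

k = ln(C₁/C₂) / (t₂ − t₁) = ln(179/66.3) / (93.3 − 7.90)
  = 0.9932 / 85.40 = 0.01163 h⁻¹
t½ = ln 2 / k = ln 2 / 0.01163 ≈ 59.6 hours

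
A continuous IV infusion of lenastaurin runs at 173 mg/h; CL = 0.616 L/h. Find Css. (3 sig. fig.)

281 µg/mL

Css = infusion rate / CL = 173 / 0.616 ≈ 281 µg/mL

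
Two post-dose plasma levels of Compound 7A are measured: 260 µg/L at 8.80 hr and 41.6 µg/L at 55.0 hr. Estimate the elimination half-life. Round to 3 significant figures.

k = ln(C₁/C₂) / (t₂ − t₁) = ln(260/41.6) / (55.0 − 8.80)
  = 1.833 / 46.20 = 0.03967 hr⁻¹
t½ = ln 2 / k = ln 2 / 0.03967 ≈ 17.5 hours

17.5 hours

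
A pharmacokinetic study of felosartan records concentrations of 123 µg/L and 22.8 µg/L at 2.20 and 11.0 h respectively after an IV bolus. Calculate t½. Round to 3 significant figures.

k = ln(C₁/C₂) / (t₂ − t₁) = ln(123/22.8) / (11.0 − 2.20)
  = 1.685 / 8.800 = 0.1915 h⁻¹
t½ = ln 2 / k = ln 2 / 0.1915 ≈ 3.62 hours

3.62 hours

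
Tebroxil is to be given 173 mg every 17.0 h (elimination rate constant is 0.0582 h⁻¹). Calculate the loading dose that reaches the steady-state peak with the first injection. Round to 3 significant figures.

275 mg

Accumulation ratio R = 1 / (1 − e^(−kτ)) = 1 / (1 − e^(−0.05820×17.0)) = 1 / (1 − 0.3718) = 1.592
Loading dose = maintenance dose × R = 173 × 1.592 ≈ 275 mg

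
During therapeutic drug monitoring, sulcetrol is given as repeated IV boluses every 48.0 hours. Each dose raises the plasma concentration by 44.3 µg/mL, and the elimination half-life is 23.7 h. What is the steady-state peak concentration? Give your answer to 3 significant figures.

k = ln 2 / 23.7 = 0.02925 h⁻¹
Fraction remaining after one interval: e^(−kτ) = e^(−0.02925 × 48.0) = 0.2457
R = 1 / (1 − 0.2457) = 1.326
Css,max = 44.3 × 1.326 ≈ 58.7 µg/mL

58.7 µg/mL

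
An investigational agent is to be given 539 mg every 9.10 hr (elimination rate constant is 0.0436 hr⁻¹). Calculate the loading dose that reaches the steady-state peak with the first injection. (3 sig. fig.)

1650 mg

Accumulation ratio R = 1 / (1 − e^(−kτ)) = 1 / (1 − e^(−0.04360×9.10)) = 1 / (1 − 0.6725) = 3.053
Loading dose = maintenance dose × R = 539 × 3.053 ≈ 1650 mg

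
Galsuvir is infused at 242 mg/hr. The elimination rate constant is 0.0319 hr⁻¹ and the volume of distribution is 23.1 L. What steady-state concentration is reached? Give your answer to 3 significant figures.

CL = k · V = 0.0319 × 23.1 = 0.7369 L/hr
Css = rate / CL = 242 / 0.7369 ≈ 328 µg/mL

328 µg/mL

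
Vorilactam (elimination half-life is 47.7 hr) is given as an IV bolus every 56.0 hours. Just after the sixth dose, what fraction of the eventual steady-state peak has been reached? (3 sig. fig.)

k = ln 2 / 47.7 = 0.01453 hr⁻¹
f_n = 1 − e^(−nkτ) = 1 − e^(−6 × 0.01453 × 56.0) = 1 − e^(−4.883) = 1 − 0.007578 ≈ 0.992

0.992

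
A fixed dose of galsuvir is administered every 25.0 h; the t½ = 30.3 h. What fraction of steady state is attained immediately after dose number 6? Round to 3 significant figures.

k = ln 2 / 30.3 = 0.02288 h⁻¹
f_n = 1 − e^(−nkτ) = 1 − e^(−6 × 0.02288 × 25.0) = 1 − e^(−3.431) = 1 − 0.03234 ≈ 0.968

0.968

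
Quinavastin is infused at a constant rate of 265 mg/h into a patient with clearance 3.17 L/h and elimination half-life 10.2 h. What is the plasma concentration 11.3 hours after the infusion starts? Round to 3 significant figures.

Css = rate / CL = 265 / 3.17 = 83.60 mg/L
k = ln 2 / 10.2 = 0.06796 h⁻¹
C(t) = Css (1 − e^(−kt)) = 83.60 × (1 − e^(−0.7679)) = 83.60 × 0.5360 ≈ 44.8 mg/L

44.8 mg/L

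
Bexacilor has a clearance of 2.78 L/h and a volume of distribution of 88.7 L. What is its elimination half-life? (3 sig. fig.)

k = CL / V = 2.78 / 88.7 = 0.03134 h⁻¹
t½ = ln 2 / k = ln 2 / 0.03134 ≈ 22.1 hours

22.1 hours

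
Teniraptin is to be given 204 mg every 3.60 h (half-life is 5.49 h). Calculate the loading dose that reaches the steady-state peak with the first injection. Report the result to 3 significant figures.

559 mg

k = ln 2 / 5.49 = 0.1263 h⁻¹
Accumulation ratio R = 1 / (1 − e^(−kτ)) = 1 / (1 − e^(−0.1263×3.60)) = 1 / (1 − 0.6348) = 2.738
Loading dose = maintenance dose × R = 204 × 2.738 ≈ 559 mg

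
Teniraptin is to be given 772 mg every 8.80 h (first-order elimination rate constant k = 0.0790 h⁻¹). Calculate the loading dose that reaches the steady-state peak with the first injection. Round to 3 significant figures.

Accumulation ratio R = 1 / (1 − e^(−kτ)) = 1 / (1 − e^(−0.07900×8.80)) = 1 / (1 − 0.4990) = 1.996
Loading dose = maintenance dose × R = 772 × 1.996 ≈ 1540 mg

1540 mg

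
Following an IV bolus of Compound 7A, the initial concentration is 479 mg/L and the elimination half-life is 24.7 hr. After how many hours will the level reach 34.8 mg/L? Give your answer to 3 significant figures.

93.4 hours

k = ln 2 / 24.7 = 0.02806 hr⁻¹
C(t) = C₀ e^(−kt)  ⇒  t = ln(C₀/C) / k
t = ln(479/34.8) / 0.02806 = 2.622 / 0.02806 ≈ 93.4 hours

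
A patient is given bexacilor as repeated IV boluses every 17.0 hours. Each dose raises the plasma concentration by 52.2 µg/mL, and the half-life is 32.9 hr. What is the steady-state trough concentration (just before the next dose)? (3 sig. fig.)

121 µg/mL

k = ln 2 / 32.9 = 0.02107 hr⁻¹
Fraction remaining after one interval: e^(−kτ) = e^(−0.02107 × 17.0) = 0.6990
R = 1 / (1 − 0.6990) = 3.322
Css,max = 52.2 × 3.322 = 173.4 µg/mL
Css,min = Css,max × e^(−kτ) = 173.4 × 0.6990 ≈ 121 µg/mL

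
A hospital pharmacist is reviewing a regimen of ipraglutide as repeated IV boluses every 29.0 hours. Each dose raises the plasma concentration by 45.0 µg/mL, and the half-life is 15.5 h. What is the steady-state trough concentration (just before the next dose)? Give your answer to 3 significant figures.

k = ln 2 / 15.5 = 0.04472 h⁻¹
Fraction remaining after one interval: e^(−kτ) = e^(−0.04472 × 29.0) = 0.2734
R = 1 / (1 − 0.2734) = 1.376
Css,max = 45.0 × 1.376 = 61.93 µg/mL
Css,min = Css,max × e^(−kτ) = 61.93 × 0.2734 ≈ 16.9 µg/mL

16.9 µg/mL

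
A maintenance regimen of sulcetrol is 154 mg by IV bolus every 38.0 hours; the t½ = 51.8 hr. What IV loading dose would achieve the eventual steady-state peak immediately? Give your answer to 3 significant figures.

386 mg

k = ln 2 / 51.8 = 0.01338 hr⁻¹
Accumulation ratio R = 1 / (1 − e^(−kτ)) = 1 / (1 − e^(−0.01338×38.0)) = 1 / (1 − 0.6014) = 2.509
Loading dose = maintenance dose × R = 154 × 2.509 ≈ 386 mg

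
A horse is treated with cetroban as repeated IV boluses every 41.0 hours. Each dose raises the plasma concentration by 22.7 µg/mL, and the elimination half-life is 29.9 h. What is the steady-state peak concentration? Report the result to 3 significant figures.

37.0 µg/mL

k = ln 2 / 29.9 = 0.02318 h⁻¹
Fraction remaining after one interval: e^(−kτ) = e^(−0.02318 × 41.0) = 0.3866
R = 1 / (1 − 0.3866) = 1.630
Css,max = 22.7 × 1.630 ≈ 37.0 µg/mL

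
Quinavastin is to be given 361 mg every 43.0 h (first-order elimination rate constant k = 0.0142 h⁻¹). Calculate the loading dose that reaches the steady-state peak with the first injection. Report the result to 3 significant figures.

Accumulation ratio R = 1 / (1 − e^(−kτ)) = 1 / (1 − e^(−0.01420×43.0)) = 1 / (1 − 0.5430) = 2.188
Loading dose = maintenance dose × R = 361 × 2.188 ≈ 790 mg

790 mg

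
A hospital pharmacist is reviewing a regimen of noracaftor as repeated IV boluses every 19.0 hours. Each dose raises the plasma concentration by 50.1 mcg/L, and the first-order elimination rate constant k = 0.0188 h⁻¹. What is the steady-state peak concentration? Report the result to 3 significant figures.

167 mcg/L

Fraction remaining after one interval: e^(−kτ) = e^(−0.01880 × 19.0) = 0.6996
R = 1 / (1 − 0.6996) = 3.329
Css,max = 50.1 × 3.329 ≈ 167 mcg/L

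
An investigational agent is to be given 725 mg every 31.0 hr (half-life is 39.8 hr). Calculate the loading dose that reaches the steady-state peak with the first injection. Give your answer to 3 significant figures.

1740 mg

k = ln 2 / 39.8 = 0.01742 hr⁻¹
Accumulation ratio R = 1 / (1 − e^(−kτ)) = 1 / (1 − e^(−0.01742×31.0)) = 1 / (1 − 0.5828) = 2.397
Loading dose = maintenance dose × R = 725 × 2.397 ≈ 1740 mg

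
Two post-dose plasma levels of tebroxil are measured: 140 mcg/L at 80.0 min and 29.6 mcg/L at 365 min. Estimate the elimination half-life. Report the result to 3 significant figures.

k = ln(C₁/C₂) / (t₂ − t₁) = ln(140/29.6) / (365 − 80.0)
  = 1.554 / 285.0 = 0.005452 min⁻¹
t½ = ln 2 / k = ln 2 / 0.005452 ≈ 127 minutes

127 minutes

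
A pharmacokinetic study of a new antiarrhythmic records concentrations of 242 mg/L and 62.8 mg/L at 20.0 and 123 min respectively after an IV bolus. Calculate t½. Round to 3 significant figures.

k = ln(C₁/C₂) / (t₂ − t₁) = ln(242/62.8) / (123 − 20.0)
  = 1.349 / 103.0 = 0.01310 min⁻¹
t½ = ln 2 / k = ln 2 / 0.01310 ≈ 52.9 minutes

52.9 minutes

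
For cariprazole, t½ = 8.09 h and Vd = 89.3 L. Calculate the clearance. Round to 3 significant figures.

7.65 L/h

k = ln 2 / t½ = ln 2 / 8.09 = 0.08568 h⁻¹
CL = k · V = 0.08568 × 89.3 ≈ 7.65 L/h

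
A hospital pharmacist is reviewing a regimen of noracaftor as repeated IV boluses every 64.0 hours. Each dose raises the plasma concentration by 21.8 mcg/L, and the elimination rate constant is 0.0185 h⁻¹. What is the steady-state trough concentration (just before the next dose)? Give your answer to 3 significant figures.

Fraction remaining after one interval: e^(−kτ) = e^(−0.01850 × 64.0) = 0.3061
R = 1 / (1 − 0.3061) = 1.441
Css,max = 21.8 × 1.441 = 31.41 mcg/L
Css,min = Css,max × e^(−kτ) = 31.41 × 0.3061 ≈ 9.61 mcg/L

9.61 mcg/L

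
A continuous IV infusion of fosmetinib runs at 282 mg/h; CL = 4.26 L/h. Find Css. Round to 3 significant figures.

Css = infusion rate / CL = 282 / 4.26 ≈ 66.2 mg/L

66.2 mg/L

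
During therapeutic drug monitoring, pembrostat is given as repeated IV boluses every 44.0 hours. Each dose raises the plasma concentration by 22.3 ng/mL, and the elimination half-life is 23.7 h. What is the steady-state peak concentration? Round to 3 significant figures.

30.8 ng/mL

k = ln 2 / 23.7 = 0.02925 h⁻¹
Fraction remaining after one interval: e^(−kτ) = e^(−0.02925 × 44.0) = 0.2761
R = 1 / (1 − 0.2761) = 1.381
Css,max = 22.3 × 1.381 ≈ 30.8 ng/mL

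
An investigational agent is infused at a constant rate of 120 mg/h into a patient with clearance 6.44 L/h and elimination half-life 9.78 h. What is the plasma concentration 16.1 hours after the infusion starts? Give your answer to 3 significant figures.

Css = rate / CL = 120 / 6.44 = 18.63 µg/mL
k = ln 2 / 9.78 = 0.07087 h⁻¹
C(t) = Css (1 − e^(−kt)) = 18.63 × (1 − e^(−1.141)) = 18.63 × 0.6805 ≈ 12.7 µg/mL

12.7 µg/mL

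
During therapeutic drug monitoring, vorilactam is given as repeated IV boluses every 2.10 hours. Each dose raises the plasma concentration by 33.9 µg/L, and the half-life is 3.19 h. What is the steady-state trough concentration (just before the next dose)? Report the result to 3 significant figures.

58.6 µg/L

k = ln 2 / 3.19 = 0.2173 h⁻¹
Fraction remaining after one interval: e^(−kτ) = e^(−0.2173 × 2.10) = 0.6336
R = 1 / (1 − 0.6336) = 2.729
Css,max = 33.9 × 2.729 = 92.53 µg/L
Css,min = Css,max × e^(−kτ) = 92.53 × 0.6336 ≈ 58.6 µg/L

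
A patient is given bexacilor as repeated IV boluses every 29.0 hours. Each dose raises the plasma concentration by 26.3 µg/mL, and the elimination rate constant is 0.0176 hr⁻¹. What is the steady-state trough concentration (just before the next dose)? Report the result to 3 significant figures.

Fraction remaining after one interval: e^(−kτ) = e^(−0.01760 × 29.0) = 0.6003
R = 1 / (1 − 0.6003) = 2.502
Css,max = 26.3 × 2.502 = 65.79 µg/mL
Css,min = Css,max × e^(−kτ) = 65.79 × 0.6003 ≈ 39.5 µg/mL

39.5 µg/mL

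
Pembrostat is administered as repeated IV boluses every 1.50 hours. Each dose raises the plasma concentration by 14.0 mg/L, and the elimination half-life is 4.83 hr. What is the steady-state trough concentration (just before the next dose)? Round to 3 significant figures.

58.3 mg/L

k = ln 2 / 4.83 = 0.1435 hr⁻¹
Fraction remaining after one interval: e^(−kτ) = e^(−0.1435 × 1.50) = 0.8063
R = 1 / (1 − 0.8063) = 5.163
Css,max = 14.0 × 5.163 = 72.29 mg/L
Css,min = Css,max × e^(−kτ) = 72.29 × 0.8063 ≈ 58.3 mg/L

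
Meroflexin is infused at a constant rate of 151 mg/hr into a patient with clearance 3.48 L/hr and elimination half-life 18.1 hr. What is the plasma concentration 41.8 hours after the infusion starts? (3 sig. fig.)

34.6 µg/mL

Css = rate / CL = 151 / 3.48 = 43.39 µg/mL
k = ln 2 / 18.1 = 0.03830 hr⁻¹
C(t) = Css (1 − e^(−kt)) = 43.39 × (1 − e^(−1.601)) = 43.39 × 0.7983 ≈ 34.6 µg/mL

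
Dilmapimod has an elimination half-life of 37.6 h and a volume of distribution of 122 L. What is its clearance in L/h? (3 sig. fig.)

2.25 L/h

k = ln 2 / t½ = ln 2 / 37.6 = 0.01843 h⁻¹
CL = k · V = 0.01843 × 122 ≈ 2.25 L/h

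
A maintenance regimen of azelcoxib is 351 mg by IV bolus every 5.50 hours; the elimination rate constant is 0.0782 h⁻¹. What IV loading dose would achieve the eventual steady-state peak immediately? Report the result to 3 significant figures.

Accumulation ratio R = 1 / (1 − e^(−kτ)) = 1 / (1 − e^(−0.07820×5.50)) = 1 / (1 − 0.6504) = 2.861
Loading dose = maintenance dose × R = 351 × 2.861 ≈ 1000 mg

1000 mg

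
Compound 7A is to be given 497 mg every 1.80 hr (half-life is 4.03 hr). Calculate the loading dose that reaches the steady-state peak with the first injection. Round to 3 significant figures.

k = ln 2 / 4.03 = 0.1720 hr⁻¹
Accumulation ratio R = 1 / (1 − e^(−kτ)) = 1 / (1 − e^(−0.1720×1.80)) = 1 / (1 − 0.7337) = 3.756
Loading dose = maintenance dose × R = 497 × 3.756 ≈ 1870 mg

1870 mg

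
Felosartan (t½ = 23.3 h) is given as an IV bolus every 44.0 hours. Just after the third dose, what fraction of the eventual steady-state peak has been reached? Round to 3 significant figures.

k = ln 2 / 23.3 = 0.02975 h⁻¹
f_n = 1 − e^(−nkτ) = 1 − e^(−3 × 0.02975 × 44.0) = 1 − e^(−3.927) = 1 − 0.01971 ≈ 0.980

0.980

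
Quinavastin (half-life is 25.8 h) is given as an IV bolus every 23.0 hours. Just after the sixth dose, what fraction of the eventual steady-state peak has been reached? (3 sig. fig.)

k = ln 2 / 25.8 = 0.02687 h⁻¹
f_n = 1 − e^(−nkτ) = 1 − e^(−6 × 0.02687 × 23.0) = 1 − e^(−3.708) = 1 − 0.02454 ≈ 0.975

0.975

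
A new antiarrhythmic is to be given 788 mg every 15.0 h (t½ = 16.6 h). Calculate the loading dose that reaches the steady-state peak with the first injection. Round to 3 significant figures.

1690 mg

k = ln 2 / 16.6 = 0.04176 h⁻¹
Accumulation ratio R = 1 / (1 − e^(−kτ)) = 1 / (1 − e^(−0.04176×15.0)) = 1 / (1 − 0.5345) = 2.148
Loading dose = maintenance dose × R = 788 × 2.148 ≈ 1690 mg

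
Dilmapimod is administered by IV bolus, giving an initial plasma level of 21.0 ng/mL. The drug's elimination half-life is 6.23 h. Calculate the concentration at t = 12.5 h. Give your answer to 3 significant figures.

k = ln 2 / 6.23 = 0.1113 h⁻¹
C(t) = C₀ e^(−kt) = 21.0 × e^(−0.1113 × 12.5) = 21.0 × e^(−1.391) = 21.0 × 0.2489 ≈ 5.23 ng/mL

5.23 ng/mL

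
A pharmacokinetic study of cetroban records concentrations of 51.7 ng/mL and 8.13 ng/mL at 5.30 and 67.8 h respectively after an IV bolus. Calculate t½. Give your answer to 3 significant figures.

k = ln(C₁/C₂) / (t₂ − t₁) = ln(51.7/8.13) / (67.8 − 5.30)
  = 1.850 / 62.50 = 0.02960 h⁻¹
t½ = ln 2 / k = ln 2 / 0.02960 ≈ 23.4 hours

23.4 hours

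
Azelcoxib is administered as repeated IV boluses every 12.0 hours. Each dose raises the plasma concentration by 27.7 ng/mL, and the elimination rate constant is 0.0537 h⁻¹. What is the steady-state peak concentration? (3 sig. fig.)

Fraction remaining after one interval: e^(−kτ) = e^(−0.05370 × 12.0) = 0.5250
R = 1 / (1 − 0.5250) = 2.105
Css,max = 27.7 × 2.105 ≈ 58.3 ng/mL

58.3 ng/mL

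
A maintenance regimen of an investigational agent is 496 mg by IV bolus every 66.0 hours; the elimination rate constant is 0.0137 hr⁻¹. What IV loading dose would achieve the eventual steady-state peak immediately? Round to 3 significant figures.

833 mg

Accumulation ratio R = 1 / (1 − e^(−kτ)) = 1 / (1 − e^(−0.01370×66.0)) = 1 / (1 − 0.4049) = 1.680
Loading dose = maintenance dose × R = 496 × 1.680 ≈ 833 mg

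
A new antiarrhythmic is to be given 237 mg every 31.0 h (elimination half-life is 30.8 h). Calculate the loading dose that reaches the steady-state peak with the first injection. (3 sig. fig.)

472 mg

k = ln 2 / 30.8 = 0.02250 h⁻¹
Accumulation ratio R = 1 / (1 − e^(−kτ)) = 1 / (1 − e^(−0.02250×31.0)) = 1 / (1 − 0.4978) = 1.991
Loading dose = maintenance dose × R = 237 × 1.991 ≈ 472 mg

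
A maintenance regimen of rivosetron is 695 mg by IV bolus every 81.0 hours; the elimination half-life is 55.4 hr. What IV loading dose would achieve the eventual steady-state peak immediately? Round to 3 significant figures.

1090 mg

k = ln 2 / 55.4 = 0.01251 hr⁻¹
Accumulation ratio R = 1 / (1 − e^(−kτ)) = 1 / (1 − e^(−0.01251×81.0)) = 1 / (1 − 0.3630) = 1.570
Loading dose = maintenance dose × R = 695 × 1.570 ≈ 1090 mg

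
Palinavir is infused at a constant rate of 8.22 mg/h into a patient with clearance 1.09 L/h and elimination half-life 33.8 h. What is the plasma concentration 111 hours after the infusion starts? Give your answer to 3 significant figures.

Css = rate / CL = 8.22 / 1.09 = 7.541 mg/L
k = ln 2 / 33.8 = 0.02051 h⁻¹
C(t) = Css (1 − e^(−kt)) = 7.541 × (1 − e^(−2.276)) = 7.541 × 0.8973 ≈ 6.77 mg/L

6.77 mg/L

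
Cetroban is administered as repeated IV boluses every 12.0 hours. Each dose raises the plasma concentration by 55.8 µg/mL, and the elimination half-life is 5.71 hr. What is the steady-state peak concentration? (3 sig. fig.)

k = ln 2 / 5.71 = 0.1214 hr⁻¹
Fraction remaining after one interval: e^(−kτ) = e^(−0.1214 × 12.0) = 0.2330
R = 1 / (1 − 0.2330) = 1.304
Css,max = 55.8 × 1.304 ≈ 72.8 µg/mL

72.8 µg/mL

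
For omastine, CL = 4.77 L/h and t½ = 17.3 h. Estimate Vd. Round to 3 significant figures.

119 L

k = ln 2 / t½ = ln 2 / 17.3 = 0.04007 h⁻¹
V = CL / k = 4.77 / 0.04007 ≈ 119 L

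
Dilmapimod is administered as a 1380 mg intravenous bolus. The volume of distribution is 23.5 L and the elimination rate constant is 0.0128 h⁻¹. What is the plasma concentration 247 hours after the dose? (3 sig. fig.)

C₀ = dose / V = 1380 / 23.5 = 58.72 µg/mL
C(t) = C₀ e^(−kt) = 58.72 × e^(−0.01280 × 247) = 58.72 × e^(−3.162) = 58.72 × 0.04236 ≈ 2.49 µg/mL

2.49 µg/mL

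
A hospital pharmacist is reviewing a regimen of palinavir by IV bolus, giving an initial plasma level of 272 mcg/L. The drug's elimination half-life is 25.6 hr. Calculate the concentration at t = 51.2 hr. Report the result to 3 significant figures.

k = ln 2 / 25.6 = 0.02708 hr⁻¹
C(t) = C₀ e^(−kt) = 272 × e^(−0.02708 × 51.2) = 272 × e^(−1.386) = 272 × 0.2500 ≈ 68.0 mcg/L

68.0 mcg/L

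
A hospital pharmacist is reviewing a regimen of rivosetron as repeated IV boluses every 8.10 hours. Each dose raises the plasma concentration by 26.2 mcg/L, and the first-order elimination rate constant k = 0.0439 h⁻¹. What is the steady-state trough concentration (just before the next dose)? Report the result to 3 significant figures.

Fraction remaining after one interval: e^(−kτ) = e^(−0.04390 × 8.10) = 0.7008
R = 1 / (1 − 0.7008) = 3.342
Css,max = 26.2 × 3.342 = 87.56 mcg/L
Css,min = Css,max × e^(−kτ) = 87.56 × 0.7008 ≈ 61.4 mcg/L

61.4 mcg/L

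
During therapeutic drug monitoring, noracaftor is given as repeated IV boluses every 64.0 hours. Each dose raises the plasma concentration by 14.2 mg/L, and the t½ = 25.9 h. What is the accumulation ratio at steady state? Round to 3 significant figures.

1.22

k = ln 2 / 25.9 = 0.02676 h⁻¹
Fraction remaining after one interval: e^(−kτ) = e^(−0.02676 × 64.0) = 0.1804
R = 1 / (1 − 0.1804) = 1 / 0.8196 ≈ 1.22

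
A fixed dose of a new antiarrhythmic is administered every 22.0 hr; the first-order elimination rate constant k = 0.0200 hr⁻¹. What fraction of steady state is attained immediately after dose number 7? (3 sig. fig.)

0.954

f_n = 1 − e^(−nkτ) = 1 − e^(−7 × 0.02000 × 22.0) = 1 − e^(−3.080) = 1 − 0.04596 ≈ 0.954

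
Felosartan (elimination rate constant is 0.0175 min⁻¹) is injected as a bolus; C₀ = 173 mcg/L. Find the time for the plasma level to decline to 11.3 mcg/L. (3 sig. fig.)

156 minutes

C(t) = C₀ e^(−kt)  ⇒  t = ln(C₀/C) / k
t = ln(173/11.3) / 0.01750 = 2.728 / 0.01750 ≈ 156 minutes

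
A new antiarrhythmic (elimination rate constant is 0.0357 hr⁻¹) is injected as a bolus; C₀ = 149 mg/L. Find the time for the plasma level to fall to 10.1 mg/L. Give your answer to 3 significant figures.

C(t) = C₀ e^(−kt)  ⇒  t = ln(C₀/C) / k
t = ln(149/10.1) / 0.03570 = 2.691 / 0.03570 ≈ 75.4 hours

75.4 hours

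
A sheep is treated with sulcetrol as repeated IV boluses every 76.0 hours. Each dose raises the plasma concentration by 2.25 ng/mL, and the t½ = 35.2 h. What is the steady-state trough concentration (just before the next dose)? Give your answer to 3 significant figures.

k = ln 2 / 35.2 = 0.01969 h⁻¹
Fraction remaining after one interval: e^(−kτ) = e^(−0.01969 × 76.0) = 0.2239
R = 1 / (1 − 0.2239) = 1.288
Css,max = 2.25 × 1.288 = 2.899 ng/mL
Css,min = Css,max × e^(−kτ) = 2.899 × 0.2239 ≈ 0.649 ng/mL

0.649 ng/mL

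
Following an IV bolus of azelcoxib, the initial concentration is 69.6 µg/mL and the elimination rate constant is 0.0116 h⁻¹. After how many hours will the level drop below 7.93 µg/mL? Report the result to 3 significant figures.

C(t) = C₀ e^(−kt)  ⇒  t = ln(C₀/C) / k
t = ln(69.6/7.93) / 0.01160 = 2.172 / 0.01160 ≈ 187 hours

187 hours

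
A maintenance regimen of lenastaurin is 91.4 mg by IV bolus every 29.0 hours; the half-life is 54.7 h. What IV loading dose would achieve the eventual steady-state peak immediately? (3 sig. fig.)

k = ln 2 / 54.7 = 0.01267 h⁻¹
Accumulation ratio R = 1 / (1 − e^(−kτ)) = 1 / (1 − e^(−0.01267×29.0)) = 1 / (1 − 0.6925) = 3.252
Loading dose = maintenance dose × R = 91.4 × 3.252 ≈ 297 mg

297 mg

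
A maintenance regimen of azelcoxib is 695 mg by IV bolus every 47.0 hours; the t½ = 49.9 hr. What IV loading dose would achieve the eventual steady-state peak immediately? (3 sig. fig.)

1450 mg

k = ln 2 / 49.9 = 0.01389 hr⁻¹
Accumulation ratio R = 1 / (1 − e^(−kτ)) = 1 / (1 − e^(−0.01389×47.0)) = 1 / (1 − 0.5206) = 2.086
Loading dose = maintenance dose × R = 695 × 2.086 ≈ 1450 mg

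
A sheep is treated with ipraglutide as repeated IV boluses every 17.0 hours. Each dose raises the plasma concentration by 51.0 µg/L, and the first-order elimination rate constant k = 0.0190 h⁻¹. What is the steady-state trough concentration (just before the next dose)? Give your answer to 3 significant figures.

134 µg/L

Fraction remaining after one interval: e^(−kτ) = e^(−0.01900 × 17.0) = 0.7240
R = 1 / (1 − 0.7240) = 3.623
Css,max = 51.0 × 3.623 = 184.8 µg/L
Css,min = Css,max × e^(−kτ) = 184.8 × 0.7240 ≈ 134 µg/L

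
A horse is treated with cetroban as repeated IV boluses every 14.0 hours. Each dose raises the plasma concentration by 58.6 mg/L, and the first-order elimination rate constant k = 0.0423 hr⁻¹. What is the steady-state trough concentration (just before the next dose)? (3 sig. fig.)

Fraction remaining after one interval: e^(−kτ) = e^(−0.04230 × 14.0) = 0.5531
R = 1 / (1 − 0.5531) = 2.238
Css,max = 58.6 × 2.238 = 131.1 mg/L
Css,min = Css,max × e^(−kτ) = 131.1 × 0.5531 ≈ 72.5 mg/L

72.5 mg/L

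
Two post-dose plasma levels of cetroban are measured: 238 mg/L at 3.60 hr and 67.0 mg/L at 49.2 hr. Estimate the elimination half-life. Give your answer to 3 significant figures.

24.9 hours

k = ln(C₁/C₂) / (t₂ − t₁) = ln(238/67.0) / (49.2 − 3.60)
  = 1.268 / 45.60 = 0.02780 hr⁻¹
t½ = ln 2 / k = ln 2 / 0.02780 ≈ 24.9 hours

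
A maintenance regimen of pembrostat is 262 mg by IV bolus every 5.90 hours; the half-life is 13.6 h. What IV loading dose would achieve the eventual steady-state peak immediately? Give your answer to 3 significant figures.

1010 mg

k = ln 2 / 13.6 = 0.05097 h⁻¹
Accumulation ratio R = 1 / (1 − e^(−kτ)) = 1 / (1 − e^(−0.05097×5.90)) = 1 / (1 − 0.7403) = 3.851
Loading dose = maintenance dose × R = 262 × 3.851 ≈ 1010 mg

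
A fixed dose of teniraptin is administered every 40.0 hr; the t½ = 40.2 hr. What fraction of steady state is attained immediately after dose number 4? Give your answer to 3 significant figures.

0.937

k = ln 2 / 40.2 = 0.01724 hr⁻¹
f_n = 1 − e^(−nkτ) = 1 − e^(−4 × 0.01724 × 40.0) = 1 − e^(−2.759) = 1 − 0.06337 ≈ 0.937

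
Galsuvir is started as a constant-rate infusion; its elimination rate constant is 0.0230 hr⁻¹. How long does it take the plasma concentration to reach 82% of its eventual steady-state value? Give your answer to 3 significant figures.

f = 1 − e^(−kt)  ⇒  t = −ln(1 − f) / k
t = −ln(1 − 0.82) / 0.02300 = 1.715 / 0.02300 ≈ 74.6 hours

74.6 hours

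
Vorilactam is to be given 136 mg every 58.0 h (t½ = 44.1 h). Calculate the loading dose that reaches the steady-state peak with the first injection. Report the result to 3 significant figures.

k = ln 2 / 44.1 = 0.01572 h⁻¹
Accumulation ratio R = 1 / (1 − e^(−kτ)) = 1 / (1 − e^(−0.01572×58.0)) = 1 / (1 − 0.4019) = 1.672
Loading dose = maintenance dose × R = 136 × 1.672 ≈ 227 mg

227 mg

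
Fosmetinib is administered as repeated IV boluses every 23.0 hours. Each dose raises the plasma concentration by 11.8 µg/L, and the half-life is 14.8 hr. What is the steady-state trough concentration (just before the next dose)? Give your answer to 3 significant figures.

6.09 µg/L

k = ln 2 / 14.8 = 0.04683 hr⁻¹
Fraction remaining after one interval: e^(−kτ) = e^(−0.04683 × 23.0) = 0.3406
R = 1 / (1 − 0.3406) = 1.516
Css,max = 11.8 × 1.516 = 17.89 µg/L
Css,min = Css,max × e^(−kτ) = 17.89 × 0.3406 ≈ 6.09 µg/L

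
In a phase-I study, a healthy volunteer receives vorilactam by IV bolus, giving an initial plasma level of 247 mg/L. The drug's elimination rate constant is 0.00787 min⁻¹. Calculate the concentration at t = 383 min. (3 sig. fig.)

12.1 mg/L

C(t) = C₀ e^(−kt) = 247 × e^(−0.007870 × 383) = 247 × e^(−3.014) = 247 × 0.04908 ≈ 12.1 mg/L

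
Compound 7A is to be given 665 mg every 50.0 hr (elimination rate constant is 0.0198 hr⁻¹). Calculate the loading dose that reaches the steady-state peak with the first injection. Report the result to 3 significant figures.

1060 mg

Accumulation ratio R = 1 / (1 − e^(−kτ)) = 1 / (1 − e^(−0.01980×50.0)) = 1 / (1 − 0.3716) = 1.591
Loading dose = maintenance dose × R = 665 × 1.591 ≈ 1060 mg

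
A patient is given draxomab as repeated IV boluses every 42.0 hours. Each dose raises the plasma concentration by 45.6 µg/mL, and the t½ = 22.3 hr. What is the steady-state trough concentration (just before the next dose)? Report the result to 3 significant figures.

17.0 µg/mL

k = ln 2 / 22.3 = 0.03108 hr⁻¹
Fraction remaining after one interval: e^(−kτ) = e^(−0.03108 × 42.0) = 0.2710
R = 1 / (1 − 0.2710) = 1.372
Css,max = 45.6 × 1.372 = 62.56 µg/mL
Css,min = Css,max × e^(−kτ) = 62.56 × 0.2710 ≈ 17.0 µg/mL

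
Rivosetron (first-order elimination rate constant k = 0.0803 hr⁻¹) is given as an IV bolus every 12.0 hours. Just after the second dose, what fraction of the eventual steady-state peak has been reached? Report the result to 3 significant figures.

f_n = 1 − e^(−nkτ) = 1 − e^(−2 × 0.08030 × 12.0) = 1 − e^(−1.927) = 1 − 0.1456 ≈ 0.854

0.854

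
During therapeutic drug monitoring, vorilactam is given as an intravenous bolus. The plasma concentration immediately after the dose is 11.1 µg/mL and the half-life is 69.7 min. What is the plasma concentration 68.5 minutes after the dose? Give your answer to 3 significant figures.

5.62 µg/mL

k = ln 2 / 69.7 = 0.009945 min⁻¹
C(t) = C₀ e^(−kt) = 11.1 × e^(−0.009945 × 68.5) = 11.1 × e^(−0.6812) = 11.1 × 0.5060 ≈ 5.62 µg/mL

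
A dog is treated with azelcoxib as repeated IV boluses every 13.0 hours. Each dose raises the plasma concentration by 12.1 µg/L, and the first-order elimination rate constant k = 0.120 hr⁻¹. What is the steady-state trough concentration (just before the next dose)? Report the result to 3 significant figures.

Fraction remaining after one interval: e^(−kτ) = e^(−0.1200 × 13.0) = 0.2101
R = 1 / (1 − 0.2101) = 1.266
Css,max = 12.1 × 1.266 = 15.32 µg/L
Css,min = Css,max × e^(−kτ) = 15.32 × 0.2101 ≈ 3.22 µg/L

3.22 µg/L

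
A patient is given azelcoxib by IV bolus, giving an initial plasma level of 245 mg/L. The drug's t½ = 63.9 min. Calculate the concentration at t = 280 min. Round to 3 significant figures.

11.8 mg/L

k = ln 2 / 63.9 = 0.01085 min⁻¹
280 min is 4.382 half-lives, so C = 245 × (1/2)^4.382 = 245 × 0.04797 ≈ 11.8 mg/L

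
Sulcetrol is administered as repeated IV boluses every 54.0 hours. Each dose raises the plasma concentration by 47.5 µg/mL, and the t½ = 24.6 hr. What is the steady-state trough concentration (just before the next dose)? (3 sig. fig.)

k = ln 2 / 24.6 = 0.02818 hr⁻¹
Fraction remaining after one interval: e^(−kτ) = e^(−0.02818 × 54.0) = 0.2184
R = 1 / (1 − 0.2184) = 1.279
Css,max = 47.5 × 1.279 = 60.77 µg/mL
Css,min = Css,max × e^(−kτ) = 60.77 × 0.2184 ≈ 13.3 µg/mL

13.3 µg/mL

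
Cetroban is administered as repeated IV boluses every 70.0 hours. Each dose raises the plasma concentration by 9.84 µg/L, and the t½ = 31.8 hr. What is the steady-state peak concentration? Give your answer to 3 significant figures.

k = ln 2 / 31.8 = 0.02180 hr⁻¹
Fraction remaining after one interval: e^(−kτ) = e^(−0.02180 × 70.0) = 0.2174
R = 1 / (1 − 0.2174) = 1.278
Css,max = 9.84 × 1.278 ≈ 12.6 µg/L

12.6 µg/L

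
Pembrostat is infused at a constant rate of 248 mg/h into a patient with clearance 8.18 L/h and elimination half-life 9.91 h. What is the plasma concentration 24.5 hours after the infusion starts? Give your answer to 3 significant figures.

Css = rate / CL = 248 / 8.18 = 30.32 µg/mL
k = ln 2 / 9.91 = 0.06994 h⁻¹
C(t) = Css (1 − e^(−kt)) = 30.32 × (1 − e^(−1.714)) = 30.32 × 0.8198 ≈ 24.9 µg/mL

24.9 µg/mL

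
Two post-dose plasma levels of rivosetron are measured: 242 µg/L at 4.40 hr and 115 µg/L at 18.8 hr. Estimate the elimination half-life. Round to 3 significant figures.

13.4 hours

k = ln(C₁/C₂) / (t₂ − t₁) = ln(242/115) / (18.8 − 4.40)
  = 0.7440 / 14.40 = 0.05167 hr⁻¹
t½ = ln 2 / k = ln 2 / 0.05167 ≈ 13.4 hours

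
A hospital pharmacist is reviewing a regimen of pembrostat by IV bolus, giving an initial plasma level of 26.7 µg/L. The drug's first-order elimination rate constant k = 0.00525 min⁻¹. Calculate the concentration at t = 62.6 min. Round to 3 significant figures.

C(t) = C₀ e^(−kt) = 26.7 × e^(−0.005250 × 62.6) = 26.7 × e^(−0.3287) = 26.7 × 0.7199 ≈ 19.2 µg/L

19.2 µg/L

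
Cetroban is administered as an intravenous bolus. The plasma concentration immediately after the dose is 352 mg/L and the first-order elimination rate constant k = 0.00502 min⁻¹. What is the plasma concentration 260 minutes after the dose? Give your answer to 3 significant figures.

95.4 mg/L

C(t) = C₀ e^(−kt) = 352 × e^(−0.005020 × 260) = 352 × e^(−1.305) = 352 × 0.2711 ≈ 95.4 mg/L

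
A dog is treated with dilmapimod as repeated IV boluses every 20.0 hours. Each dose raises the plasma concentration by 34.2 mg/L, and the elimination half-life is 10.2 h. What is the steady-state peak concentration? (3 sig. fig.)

k = ln 2 / 10.2 = 0.06796 h⁻¹
Fraction remaining after one interval: e^(−kτ) = e^(−0.06796 × 20.0) = 0.2569
R = 1 / (1 − 0.2569) = 1.346
Css,max = 34.2 × 1.346 ≈ 46.0 mg/L

46.0 mg/L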